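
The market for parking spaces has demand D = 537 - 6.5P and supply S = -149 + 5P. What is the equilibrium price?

Set D = S: 537 - 6.5P = -149 + 5P.
686 = 11.5P, so P* = 1372/23.
Q* = 537 − 6.5(1372/23) = 3433/23.

P* = 1372/23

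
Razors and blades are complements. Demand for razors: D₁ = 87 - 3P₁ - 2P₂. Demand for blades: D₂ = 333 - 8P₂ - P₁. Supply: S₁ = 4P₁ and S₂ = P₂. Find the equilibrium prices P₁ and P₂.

Market 1: 87 - 3P₁ - 2P₂ = 4P₁ → 7P₁ + 2P₂ = 87.
Market 2: 9P₂ + P₁ = 333.
Eliminating P₂: 9×(1) − 2×(2) gives 61P₁ = 117, so P₁ = 117/61.
Back-substitute into (2): P₂ = (333 − 1×117/61) / 9 = 2244/61.

P₁ = 117/61, P₂ = 2244/61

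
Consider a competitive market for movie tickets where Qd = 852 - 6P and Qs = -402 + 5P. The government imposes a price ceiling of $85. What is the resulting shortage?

Equilibrium price would be P* = 114, so the ceiling at 85 binds.
At P = 85: Qd = 852 − 6(85) = 342, Qs = -402 + 5(85) = 23.
Shortage = 342 − 23 = 319.

Shortage = 319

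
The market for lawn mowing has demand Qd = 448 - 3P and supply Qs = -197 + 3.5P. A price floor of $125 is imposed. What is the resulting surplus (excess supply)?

Equilibrium price would be P* = 1290/13, so the floor at 125 binds.
At P = 125: Qd = 73, Qs = 240.5.
Surplus = 240.5 − 73 = 167.5.

Surplus = 167.5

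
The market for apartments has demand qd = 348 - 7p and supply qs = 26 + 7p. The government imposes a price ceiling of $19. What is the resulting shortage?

Equilibrium price would be p* = 23, so the ceiling at 19 binds.
At p = 19: qd = 348 − 7(19) = 215, qs = 26 + 7(19) = 159.
Shortage = 215 − 159 = 56.

Shortage = 56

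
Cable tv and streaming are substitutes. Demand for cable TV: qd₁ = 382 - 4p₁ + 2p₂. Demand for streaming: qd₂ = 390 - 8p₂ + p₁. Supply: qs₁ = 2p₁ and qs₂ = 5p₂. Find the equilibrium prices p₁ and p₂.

Market 1: 382 - 4p₁ + 2p₂ = 2p₁ → 6p₁ - 2p₂ = 382.
Market 2: 13p₂ - p₁ = 390.
Eliminating p₂: 13×(1) + 2×(2) gives 76p₁ = 5746, so p₁ = 2873/38.
Back-substitute into (2): p₂ = (390 + 1×2873/38) / 13 = 1361/38.

p₁ = 2873/38, p₂ = 1361/38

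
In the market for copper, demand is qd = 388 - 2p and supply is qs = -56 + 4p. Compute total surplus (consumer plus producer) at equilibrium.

Total surplus = 21600

Equilibrium: 388 - 2p = -56 + 4p gives p* = 74, q* = 240.
Demand choke price: p = 194; supply starts at p = 14.
CS = ½(194 − 74)(240) = 14400; PS = ½(74 − 14)(240) = 7200.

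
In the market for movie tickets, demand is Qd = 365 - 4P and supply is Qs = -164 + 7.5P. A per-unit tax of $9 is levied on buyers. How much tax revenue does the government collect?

Tax revenue = 32607/23

Pre-tax equilibrium: P* = 46, Q* = 181.
Tax on buyers shifts demand to Qd = 365 − 4(P + 9) = 329 - 4P.
329 - 4P = -164 + 7.5P gives seller price Ps = 986/23; buyers pay Pb = 986/23 + 9 = 1193/23.
New quantity: Q = 365 − 4(1193/23) = 3623/23.
Revenue = 9 × 3623/23 = 32607/23.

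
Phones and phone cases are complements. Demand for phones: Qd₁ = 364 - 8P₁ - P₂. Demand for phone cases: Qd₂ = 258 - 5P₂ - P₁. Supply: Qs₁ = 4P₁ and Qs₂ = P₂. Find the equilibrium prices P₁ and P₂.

P₁ = 1926/71, P₂ = 2732/71

Market 1: 364 - 8P₁ - P₂ = 4P₁ → 12P₁ + P₂ = 364.
Market 2: 6P₂ + P₁ = 258.
Eliminating P₂: 6×(1) − 1×(2) gives 71P₁ = 1926, so P₁ = 1926/71.
Back-substitute into (2): P₂ = (258 − 1×1926/71) / 6 = 2732/71.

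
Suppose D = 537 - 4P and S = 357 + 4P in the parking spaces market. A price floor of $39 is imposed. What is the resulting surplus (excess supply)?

Surplus = 132

Equilibrium price would be P* = 22.5, so the floor at 39 binds.
At P = 39: D = 381, S = 513.
Surplus = 513 − 381 = 132.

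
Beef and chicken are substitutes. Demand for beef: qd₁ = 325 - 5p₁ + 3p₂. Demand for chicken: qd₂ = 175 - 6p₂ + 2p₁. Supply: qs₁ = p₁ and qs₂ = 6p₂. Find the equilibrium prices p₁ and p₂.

p₁ = 1475/22, p₂ = 850/33

Market 1: 325 - 5p₁ + 3p₂ = p₁ → 6p₁ - 3p₂ = 325.
Market 2: 12p₂ - 2p₁ = 175.
Eliminating p₂: 12×(1) + 3×(2) gives 66p₁ = 4425, so p₁ = 1475/22.
Back-substitute into (2): p₂ = (175 + 2×1475/22) / 12 = 850/33.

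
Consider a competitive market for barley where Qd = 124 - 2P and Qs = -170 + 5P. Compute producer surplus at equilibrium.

Producer surplus = 160

Equilibrium: 124 - 2P = -170 + 5P gives P* = 42, Q* = 40.
Supply starts at P = 34 (where Qs = 0).
PS = ½(42 − 34)(40) = 160.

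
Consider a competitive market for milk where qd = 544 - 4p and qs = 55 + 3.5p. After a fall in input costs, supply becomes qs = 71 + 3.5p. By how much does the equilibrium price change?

Original equilibrium: p* = 65.2, q* = 283.2.
New equilibrium: 544 - 4p = 71 + 3.5p, so 473 = 7.5p and p' = 946/15; q' = 544 − 4(946/15) = 4376/15.
Change in price: 946/15 − 65.2 = -32/15.

Δp = -32/15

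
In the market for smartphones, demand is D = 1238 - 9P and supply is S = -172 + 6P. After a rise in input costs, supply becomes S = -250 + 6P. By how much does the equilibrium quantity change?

Original equilibrium: P* = 94, Q* = 392.
New equilibrium: 1238 - 9P = -250 + 6P, so 1488 = 15P and P' = 99.2; Q' = 1238 − 9(99.2) = 345.2.
Change in quantity: 345.2 − 392 = -46.8.

ΔQ = -46.8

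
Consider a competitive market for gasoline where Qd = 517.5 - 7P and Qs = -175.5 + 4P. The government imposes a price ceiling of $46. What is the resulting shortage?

Shortage = 187

Equilibrium price would be P* = 63, so the ceiling at 46 binds.
At P = 46: Qd = 517.5 − 7(46) = 195.5, Qs = -175.5 + 4(46) = 8.5.
Shortage = 195.5 − 8.5 = 187.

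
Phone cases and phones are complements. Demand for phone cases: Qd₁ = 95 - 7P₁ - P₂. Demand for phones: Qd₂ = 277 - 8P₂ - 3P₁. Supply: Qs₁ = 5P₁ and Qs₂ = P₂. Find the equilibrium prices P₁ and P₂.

P₁ = 578/105, P₂ = 1013/35

Market 1: 95 - 7P₁ - P₂ = 5P₁ → 12P₁ + P₂ = 95.
Market 2: 9P₂ + 3P₁ = 277.
Eliminating P₂: 9×(1) − 1×(2) gives 105P₁ = 578, so P₁ = 578/105.
Back-substitute into (2): P₂ = (277 − 3×578/105) / 9 = 1013/35.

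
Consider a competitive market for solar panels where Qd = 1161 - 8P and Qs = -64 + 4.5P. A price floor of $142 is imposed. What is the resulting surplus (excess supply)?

Surplus = 550

Equilibrium price would be P* = 98, so the floor at 142 binds.
At P = 142: Qd = 25, Qs = 575.
Surplus = 575 − 25 = 550.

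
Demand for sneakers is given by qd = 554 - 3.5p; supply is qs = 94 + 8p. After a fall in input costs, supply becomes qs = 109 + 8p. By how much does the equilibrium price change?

Δp = -30/23

Original equilibrium: p* = 40, q* = 414.
New equilibrium: 554 - 3.5p = 109 + 8p, so 445 = 11.5p and p' = 890/23; q' = 554 − 3.5(890/23) = 9627/23.
Change in price: 890/23 − 40 = -30/23.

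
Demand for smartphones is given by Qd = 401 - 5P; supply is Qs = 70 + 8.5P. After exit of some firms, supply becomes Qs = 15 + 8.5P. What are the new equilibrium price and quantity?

P' = 772/27, Q' = 6967/27

Original equilibrium: P* = 662/27, Q* = 7517/27.
New equilibrium: 401 - 5P = 15 + 8.5P, so 386 = 13.5P and P' = 772/27; Q' = 401 − 5(772/27) = 6967/27.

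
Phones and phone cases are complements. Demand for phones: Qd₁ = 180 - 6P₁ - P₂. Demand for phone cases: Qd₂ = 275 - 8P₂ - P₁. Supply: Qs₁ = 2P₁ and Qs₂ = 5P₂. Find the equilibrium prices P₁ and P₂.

Market 1: 180 - 6P₁ - P₂ = 2P₁ → 8P₁ + P₂ = 180.
Market 2: 13P₂ + P₁ = 275.
Eliminating P₂: 13×(1) − 1×(2) gives 103P₁ = 2065, so P₁ = 2065/103.
Back-substitute into (2): P₂ = (275 − 1×2065/103) / 13 = 2020/103.

P₁ = 2065/103, P₂ = 2020/103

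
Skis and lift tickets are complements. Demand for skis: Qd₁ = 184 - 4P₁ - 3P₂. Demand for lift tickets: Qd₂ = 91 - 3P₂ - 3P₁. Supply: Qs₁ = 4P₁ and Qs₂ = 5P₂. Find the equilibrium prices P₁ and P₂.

Market 1: 184 - 4P₁ - 3P₂ = 4P₁ → 8P₁ + 3P₂ = 184.
Market 2: 8P₂ + 3P₁ = 91.
Eliminating P₂: 8×(1) − 3×(2) gives 55P₁ = 1199, so P₁ = 21.8.
Back-substitute into (2): P₂ = (91 − 3×21.8) / 8 = 3.2.

P₁ = 21.8, P₂ = 3.2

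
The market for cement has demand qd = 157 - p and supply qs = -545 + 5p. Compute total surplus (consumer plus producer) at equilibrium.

Equilibrium: 157 - p = -545 + 5p gives p* = 117, q* = 40.
Demand choke price: p = 157; supply starts at p = 109.
CS = ½(157 − 117)(40) = 800; PS = ½(117 − 109)(40) = 160.

Total surplus = 960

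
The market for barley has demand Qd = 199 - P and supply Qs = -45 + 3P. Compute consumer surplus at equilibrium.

Consumer surplus = 9522

Equilibrium: 199 - P = -45 + 3P gives P* = 61, Q* = 138.
Demand choke price (Qd = 0): P = 199.
CS = ½(199 − 61)(138) = 9522.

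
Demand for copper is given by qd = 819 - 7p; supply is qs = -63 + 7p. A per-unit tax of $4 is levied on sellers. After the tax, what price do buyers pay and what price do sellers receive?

Buyers pay $65, sellers receive $61

Pre-tax equilibrium: p* = 63, q* = 378.
Tax on sellers shifts supply to qs = -63 + 7(p − 4) = -91 + 7p.
819 - 7p = -91 + 7p gives buyer price pb = 65; sellers receive ps = 65 − 4 = 61.
New quantity: q = 819 − 7(65) = 364.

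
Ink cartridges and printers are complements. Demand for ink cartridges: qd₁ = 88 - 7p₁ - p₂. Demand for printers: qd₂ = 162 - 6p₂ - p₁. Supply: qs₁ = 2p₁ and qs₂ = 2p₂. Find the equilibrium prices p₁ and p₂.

p₁ = 542/71, p₂ = 1370/71

Market 1: 88 - 7p₁ - p₂ = 2p₁ → 9p₁ + p₂ = 88.
Market 2: 8p₂ + p₁ = 162.
Eliminating p₂: 8×(1) − 1×(2) gives 71p₁ = 542, so p₁ = 542/71.
Back-substitute into (2): p₂ = (162 − 1×542/71) / 8 = 1370/71.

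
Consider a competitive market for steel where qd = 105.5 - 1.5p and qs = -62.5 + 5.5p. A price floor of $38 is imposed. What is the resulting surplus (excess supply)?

Surplus = 98

Equilibrium price would be p* = 24, so the floor at 38 binds.
At p = 38: qd = 48.5, qs = 146.5.
Surplus = 146.5 − 48.5 = 98.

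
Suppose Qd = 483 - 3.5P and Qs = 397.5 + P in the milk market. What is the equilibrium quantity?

Q* = 416.5

Set Qd = Qs: 483 - 3.5P = 397.5 + P.
85.5 = 4.5P, so P* = 19.
Q* = 483 − 3.5(19) = 416.5.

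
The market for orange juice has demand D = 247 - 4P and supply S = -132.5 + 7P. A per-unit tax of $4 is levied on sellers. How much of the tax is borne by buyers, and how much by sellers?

Pre-tax equilibrium: P* = 34.5, Q* = 109.
Tax on sellers shifts supply to S = -132.5 + 7(P − 4) = -160.5 + 7P.
247 - 4P = -160.5 + 7P gives buyer price Pb = 815/22; sellers receive Ps = 815/22 − 4 = 727/22.
New quantity: Q = 247 − 4(815/22) = 1087/11.
Buyer burden = 815/22 − 34.5 = 28/11; seller burden = 34.5 − 727/22 = 16/11.

Buyers bear 28/11, sellers bear 16/11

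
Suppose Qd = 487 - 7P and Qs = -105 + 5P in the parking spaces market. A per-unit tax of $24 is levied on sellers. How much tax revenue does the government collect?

Tax revenue = 1720

Pre-tax equilibrium: P* = 148/3, Q* = 425/3.
Tax on sellers shifts supply to Qs = -105 + 5(P − 24) = -225 + 5P.
487 - 7P = -225 + 5P gives buyer price Pb = 178/3; sellers receive Ps = 178/3 − 24 = 106/3.
New quantity: Q = 487 − 7(178/3) = 215/3.
Revenue = 24 × 215/3 = 1720.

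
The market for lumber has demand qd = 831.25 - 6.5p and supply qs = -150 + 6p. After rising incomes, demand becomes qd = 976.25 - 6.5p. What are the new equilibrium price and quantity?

Original equilibrium: p* = 78.5, q* = 321.
New equilibrium: 976.25 - 6.5p = -150 + 6p, so 1126.25 = 12.5p and p' = 90.1; q' = 976.25 − 6.5(90.1) = 390.6.

p' = 90.1, q' = 390.6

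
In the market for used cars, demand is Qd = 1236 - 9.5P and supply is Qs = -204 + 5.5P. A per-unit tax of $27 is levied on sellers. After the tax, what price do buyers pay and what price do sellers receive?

Buyers pay $105.9, sellers receive $78.9

Pre-tax equilibrium: P* = 96, Q* = 324.
Tax on sellers shifts supply to Qs = -204 + 5.5(P − 27) = -352.5 + 5.5P.
1236 - 9.5P = -352.5 + 5.5P gives buyer price Pb = 105.9; sellers receive Ps = 105.9 − 27 = 78.9.
New quantity: Q = 1236 − 9.5(105.9) = 229.95.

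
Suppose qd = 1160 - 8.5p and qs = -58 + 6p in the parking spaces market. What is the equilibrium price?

Set qd = qs: 1160 - 8.5p = -58 + 6p.
1218 = 14.5p, so p* = 84.
q* = 1160 − 8.5(84) = 446.

p* = 84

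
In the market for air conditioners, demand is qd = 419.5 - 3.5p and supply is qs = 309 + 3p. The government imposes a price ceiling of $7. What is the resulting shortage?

Equilibrium price would be p* = 17, so the ceiling at 7 binds.
At p = 7: qd = 419.5 − 3.5(7) = 395, qs = 309 + 3(7) = 330.
Shortage = 395 − 330 = 65.

Shortage = 65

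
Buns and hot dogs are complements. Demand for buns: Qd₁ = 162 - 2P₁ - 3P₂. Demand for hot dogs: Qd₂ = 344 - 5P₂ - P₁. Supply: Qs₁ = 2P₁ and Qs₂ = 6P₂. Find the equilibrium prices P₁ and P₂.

Market 1: 162 - 2P₁ - 3P₂ = 2P₁ → 4P₁ + 3P₂ = 162.
Market 2: 11P₂ + P₁ = 344.
Eliminating P₂: 11×(1) − 3×(2) gives 41P₁ = 750, so P₁ = 750/41.
Back-substitute into (2): P₂ = (344 − 1×750/41) / 11 = 1214/41.

P₁ = 750/41, P₂ = 1214/41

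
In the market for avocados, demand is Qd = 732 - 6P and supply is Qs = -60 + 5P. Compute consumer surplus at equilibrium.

Equilibrium: 732 - 6P = -60 + 5P gives P* = 72, Q* = 300.
Demand choke price (Qd = 0): P = 122.
CS = ½(122 − 72)(300) = 7500.

Consumer surplus = 7500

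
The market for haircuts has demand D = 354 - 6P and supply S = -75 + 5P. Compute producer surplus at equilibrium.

Producer surplus = 1440

Equilibrium: 354 - 6P = -75 + 5P gives P* = 39, Q* = 120.
Supply starts at P = 15 (where S = 0).
PS = ½(39 − 15)(120) = 1440.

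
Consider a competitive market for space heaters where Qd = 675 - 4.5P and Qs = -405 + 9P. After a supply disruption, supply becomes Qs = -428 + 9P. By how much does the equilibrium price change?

ΔP = 46/27

Original equilibrium: P* = 80, Q* = 315.
New equilibrium: 675 - 4.5P = -428 + 9P, so 1103 = 13.5P and P' = 2206/27; Q' = 675 − 4.5(2206/27) = 922/3.
Change in price: 2206/27 − 80 = 46/27.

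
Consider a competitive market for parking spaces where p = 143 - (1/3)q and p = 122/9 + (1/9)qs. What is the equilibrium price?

p* = 551/12

Set the two price expressions equal: 143 - (1/3)q = 122/9 + (1/9)q.
1165/9 = (4/9)q, so q* = 291.25.
p* = 143 − (1/3)(291.25) = 551/12.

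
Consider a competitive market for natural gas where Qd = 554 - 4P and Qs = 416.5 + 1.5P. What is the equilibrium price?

P* = 25

Set Qd = Qs: 554 - 4P = 416.5 + 1.5P.
137.5 = 5.5P, so P* = 25.
Q* = 554 − 4(25) = 454.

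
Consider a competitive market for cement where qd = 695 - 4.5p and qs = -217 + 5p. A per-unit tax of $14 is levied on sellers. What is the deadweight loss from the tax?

Deadweight loss = 4410/19

Pre-tax equilibrium: p* = 96, q* = 263.
Tax on sellers shifts supply to qs = -217 + 5(p − 14) = -287 + 5p.
695 - 4.5p = -287 + 5p gives buyer price pb = 1964/19; sellers receive ps = 1964/19 − 14 = 1698/19.
New quantity: q = 695 − 4.5(1964/19) = 4367/19.
DWL = ½ × 14 × (263 − 4367/19) = 4410/19.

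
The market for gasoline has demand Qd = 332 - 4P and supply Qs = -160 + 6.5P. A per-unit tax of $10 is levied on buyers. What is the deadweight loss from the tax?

Pre-tax equilibrium: P* = 328/7, Q* = 1012/7.
Tax on buyers shifts demand to Qd = 332 − 4(P + 10) = 292 - 4P.
292 - 4P = -160 + 6.5P gives seller price Ps = 904/21; buyers pay Pb = 904/21 + 10 = 1114/21.
New quantity: Q = 332 − 4(1114/21) = 2516/21.
DWL = ½ × 10 × (1012/7 − 2516/21) = 2600/21.

Deadweight loss = 2600/21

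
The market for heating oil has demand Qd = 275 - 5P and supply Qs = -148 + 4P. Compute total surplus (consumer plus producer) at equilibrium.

Total surplus = 360

Equilibrium: 275 - 5P = -148 + 4P gives P* = 47, Q* = 40.
Demand choke price: P = 55; supply starts at P = 37.
CS = ½(55 − 47)(40) = 160; PS = ½(47 − 37)(40) = 200.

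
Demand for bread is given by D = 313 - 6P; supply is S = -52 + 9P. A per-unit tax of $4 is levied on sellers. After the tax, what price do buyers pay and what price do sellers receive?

Buyers pay 401/15, sellers receive 341/15

Pre-tax equilibrium: P* = 73/3, Q* = 167.
Tax on sellers shifts supply to S = -52 + 9(P − 4) = -88 + 9P.
313 - 6P = -88 + 9P gives buyer price Pb = 401/15; sellers receive Ps = 401/15 − 4 = 341/15.
New quantity: Q = 313 − 6(401/15) = 152.6.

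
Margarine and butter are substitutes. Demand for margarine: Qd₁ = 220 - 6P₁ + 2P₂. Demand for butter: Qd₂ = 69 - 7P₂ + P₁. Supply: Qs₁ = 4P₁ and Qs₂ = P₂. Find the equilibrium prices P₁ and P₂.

Market 1: 220 - 6P₁ + 2P₂ = 4P₁ → 10P₁ - 2P₂ = 220.
Market 2: 8P₂ - P₁ = 69.
Eliminating P₂: 8×(1) + 2×(2) gives 78P₁ = 1898, so P₁ = 73/3.
Back-substitute into (2): P₂ = (69 + 1×73/3) / 8 = 35/3.

P₁ = 73/3, P₂ = 35/3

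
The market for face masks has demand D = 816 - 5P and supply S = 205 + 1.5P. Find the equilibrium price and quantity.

P* = 94, Q* = 346

Set D = S: 816 - 5P = 205 + 1.5P.
611 = 6.5P, so P* = 94.
Q* = 816 − 5(94) = 346.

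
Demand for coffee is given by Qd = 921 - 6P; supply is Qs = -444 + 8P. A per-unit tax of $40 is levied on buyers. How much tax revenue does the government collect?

Tax revenue = 55680/7

Pre-tax equilibrium: P* = 97.5, Q* = 336.
Tax on buyers shifts demand to Qd = 921 − 6(P + 40) = 681 - 6P.
681 - 6P = -444 + 8P gives seller price Ps = 1125/14; buyers pay Pb = 1125/14 + 40 = 1685/14.
New quantity: Q = 921 − 6(1685/14) = 1392/7.
Revenue = 40 × 1392/7 = 55680/7.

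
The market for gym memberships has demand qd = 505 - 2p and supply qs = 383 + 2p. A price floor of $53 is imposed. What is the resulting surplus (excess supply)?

Equilibrium price would be p* = 30.5, so the floor at 53 binds.
At p = 53: qd = 399, qs = 489.
Surplus = 489 − 399 = 90.

Surplus = 90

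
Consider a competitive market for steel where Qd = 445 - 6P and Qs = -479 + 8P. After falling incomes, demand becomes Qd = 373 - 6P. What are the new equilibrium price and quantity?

Original equilibrium: P* = 66, Q* = 49.
New equilibrium: 373 - 6P = -479 + 8P, so 852 = 14P and P' = 426/7; Q' = 373 − 6(426/7) = 55/7.

P' = 426/7, Q' = 55/7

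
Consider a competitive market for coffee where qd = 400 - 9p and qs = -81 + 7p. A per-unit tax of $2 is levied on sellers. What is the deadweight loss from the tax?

Pre-tax equilibrium: p* = 30.0625, q* = 129.4375.
Tax on sellers shifts supply to qs = -81 + 7(p − 2) = -95 + 7p.
400 - 9p = -95 + 7p gives buyer price pb = 30.9375; sellers receive ps = 30.9375 − 2 = 28.9375.
New quantity: q = 400 − 9(30.9375) = 121.5625.
DWL = ½ × 2 × (129.4375 − 121.5625) = 7.875.

Deadweight loss = 7.875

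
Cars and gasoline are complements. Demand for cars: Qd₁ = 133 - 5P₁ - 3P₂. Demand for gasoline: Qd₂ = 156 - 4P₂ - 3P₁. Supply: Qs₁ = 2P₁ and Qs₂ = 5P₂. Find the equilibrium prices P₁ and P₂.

P₁ = 13.5, P₂ = 77/6

Market 1: 133 - 5P₁ - 3P₂ = 2P₁ → 7P₁ + 3P₂ = 133.
Market 2: 9P₂ + 3P₁ = 156.
Eliminating P₂: 9×(1) − 3×(2) gives 54P₁ = 729, so P₁ = 13.5.
Back-substitute into (2): P₂ = (156 − 3×13.5) / 9 = 77/6.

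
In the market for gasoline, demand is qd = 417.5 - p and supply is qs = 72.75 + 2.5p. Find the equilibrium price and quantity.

p* = 98.5, q* = 319

Set qd = qs: 417.5 - p = 72.75 + 2.5p.
344.75 = 3.5p, so p* = 98.5.
q* = 417.5 − 1(98.5) = 319.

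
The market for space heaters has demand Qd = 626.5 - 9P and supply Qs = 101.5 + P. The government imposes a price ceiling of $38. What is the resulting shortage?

Shortage = 145

Equilibrium price would be P* = 52.5, so the ceiling at 38 binds.
At P = 38: Qd = 626.5 − 9(38) = 284.5, Qs = 101.5 + 1(38) = 139.5.
Shortage = 284.5 − 139.5 = 145.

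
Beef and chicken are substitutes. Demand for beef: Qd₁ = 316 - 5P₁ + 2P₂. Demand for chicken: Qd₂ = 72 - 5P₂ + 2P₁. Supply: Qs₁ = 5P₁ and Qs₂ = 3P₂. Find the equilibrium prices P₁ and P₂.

Market 1: 316 - 5P₁ + 2P₂ = 5P₁ → 10P₁ - 2P₂ = 316.
Market 2: 8P₂ - 2P₁ = 72.
Eliminating P₂: 8×(1) + 2×(2) gives 76P₁ = 2672, so P₁ = 668/19.
Back-substitute into (2): P₂ = (72 + 2×668/19) / 8 = 338/19.

P₁ = 668/19, P₂ = 338/19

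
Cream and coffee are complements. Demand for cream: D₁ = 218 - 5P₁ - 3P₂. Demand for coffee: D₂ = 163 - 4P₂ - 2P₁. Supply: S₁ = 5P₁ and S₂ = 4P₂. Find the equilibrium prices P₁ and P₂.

P₁ = 1255/74, P₂ = 597/37

Market 1: 218 - 5P₁ - 3P₂ = 5P₁ → 10P₁ + 3P₂ = 218.
Market 2: 8P₂ + 2P₁ = 163.
Eliminating P₂: 8×(1) − 3×(2) gives 74P₁ = 1255, so P₁ = 1255/74.
Back-substitute into (2): P₂ = (163 − 2×1255/74) / 8 = 597/37.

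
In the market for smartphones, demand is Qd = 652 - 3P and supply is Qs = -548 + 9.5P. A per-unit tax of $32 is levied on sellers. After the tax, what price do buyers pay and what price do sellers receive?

Pre-tax equilibrium: P* = 96, Q* = 364.
Tax on sellers shifts supply to Qs = -548 + 9.5(P − 32) = -852 + 9.5P.
652 - 3P = -852 + 9.5P gives buyer price Pb = 120.32; sellers receive Ps = 120.32 − 32 = 88.32.
New quantity: Q = 652 − 3(120.32) = 291.04.

Buyers pay $120.32, sellers receive $88.32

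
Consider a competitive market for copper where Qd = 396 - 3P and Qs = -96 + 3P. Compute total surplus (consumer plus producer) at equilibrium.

Equilibrium: 396 - 3P = -96 + 3P gives P* = 82, Q* = 150.
Demand choke price: P = 132; supply starts at P = 32.
CS = ½(132 − 82)(150) = 3750; PS = ½(82 − 32)(150) = 3750.

Total surplus = 7500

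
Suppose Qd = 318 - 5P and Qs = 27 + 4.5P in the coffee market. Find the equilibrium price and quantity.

P* = 582/19, Q* = 3132/19

Set Qd = Qs: 318 - 5P = 27 + 4.5P.
291 = 9.5P, so P* = 582/19.
Q* = 318 − 5(582/19) = 3132/19.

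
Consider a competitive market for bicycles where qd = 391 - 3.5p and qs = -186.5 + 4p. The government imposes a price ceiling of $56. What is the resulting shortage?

Shortage = 157.5

Equilibrium price would be p* = 77, so the ceiling at 56 binds.
At p = 56: qd = 391 − 3.5(56) = 195, qs = -186.5 + 4(56) = 37.5.
Shortage = 195 − 37.5 = 157.5.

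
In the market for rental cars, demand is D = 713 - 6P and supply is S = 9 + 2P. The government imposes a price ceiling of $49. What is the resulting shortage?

Shortage = 312

Equilibrium price would be P* = 88, so the ceiling at 49 binds.
At P = 49: D = 713 − 6(49) = 419, S = 9 + 2(49) = 107.
Shortage = 419 − 107 = 312.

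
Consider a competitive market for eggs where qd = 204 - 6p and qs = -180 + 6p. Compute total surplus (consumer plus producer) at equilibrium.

Total surplus = 24

Equilibrium: 204 - 6p = -180 + 6p gives p* = 32, q* = 12.
Demand choke price: p = 34; supply starts at p = 30.
CS = ½(34 − 32)(12) = 12; PS = ½(32 − 30)(12) = 12.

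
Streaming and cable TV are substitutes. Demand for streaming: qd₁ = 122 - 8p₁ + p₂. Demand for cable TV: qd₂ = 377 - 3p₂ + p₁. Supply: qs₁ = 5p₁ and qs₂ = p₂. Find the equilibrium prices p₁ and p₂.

p₁ = 865/51, p₂ = 5023/51

Market 1: 122 - 8p₁ + p₂ = 5p₁ → 13p₁ - p₂ = 122.
Market 2: 4p₂ - p₁ = 377.
Eliminating p₂: 4×(1) + 1×(2) gives 51p₁ = 865, so p₁ = 865/51.
Back-substitute into (2): p₂ = (377 + 1×865/51) / 4 = 5023/51.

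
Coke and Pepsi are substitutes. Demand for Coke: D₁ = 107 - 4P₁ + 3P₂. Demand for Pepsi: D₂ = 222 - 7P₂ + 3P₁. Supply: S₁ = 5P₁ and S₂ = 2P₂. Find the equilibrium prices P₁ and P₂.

P₁ = 22.625, P₂ = 773/24

Market 1: 107 - 4P₁ + 3P₂ = 5P₁ → 9P₁ - 3P₂ = 107.
Market 2: 9P₂ - 3P₁ = 222.
Eliminating P₂: 9×(1) + 3×(2) gives 72P₁ = 1629, so P₁ = 22.625.
Back-substitute into (2): P₂ = (222 + 3×22.625) / 9 = 773/24.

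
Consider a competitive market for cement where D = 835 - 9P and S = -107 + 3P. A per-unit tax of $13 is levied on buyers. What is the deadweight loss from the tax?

Deadweight loss = 190.125

Pre-tax equilibrium: P* = 78.5, Q* = 128.5.
Tax on buyers shifts demand to D = 835 − 9(P + 13) = 718 - 9P.
718 - 9P = -107 + 3P gives seller price Ps = 68.75; buyers pay Pb = 68.75 + 13 = 81.75.
New quantity: Q = 835 − 9(81.75) = 99.25.
DWL = ½ × 13 × (128.5 − 99.25) = 190.125.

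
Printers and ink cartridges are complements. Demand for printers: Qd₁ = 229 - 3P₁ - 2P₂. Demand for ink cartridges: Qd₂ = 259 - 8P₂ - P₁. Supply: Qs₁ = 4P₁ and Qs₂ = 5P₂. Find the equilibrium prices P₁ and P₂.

P₁ = 2459/89, P₂ = 1584/89

Market 1: 229 - 3P₁ - 2P₂ = 4P₁ → 7P₁ + 2P₂ = 229.
Market 2: 13P₂ + P₁ = 259.
Eliminating P₂: 13×(1) − 2×(2) gives 89P₁ = 2459, so P₁ = 2459/89.
Back-substitute into (2): P₂ = (259 − 1×2459/89) / 13 = 1584/89.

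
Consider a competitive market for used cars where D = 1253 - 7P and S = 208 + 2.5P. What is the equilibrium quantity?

Set D = S: 1253 - 7P = 208 + 2.5P.
1045 = 9.5P, so P* = 110.
Q* = 1253 − 7(110) = 483.

Q* = 483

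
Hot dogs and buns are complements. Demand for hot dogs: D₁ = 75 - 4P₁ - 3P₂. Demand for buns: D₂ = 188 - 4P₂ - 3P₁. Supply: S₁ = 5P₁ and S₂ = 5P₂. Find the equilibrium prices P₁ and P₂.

P₁ = 37/24, P₂ = 20.375

Market 1: 75 - 4P₁ - 3P₂ = 5P₁ → 9P₁ + 3P₂ = 75.
Market 2: 9P₂ + 3P₁ = 188.
Eliminating P₂: 9×(1) − 3×(2) gives 72P₁ = 111, so P₁ = 37/24.
Back-substitute into (2): P₂ = (188 − 3×37/24) / 9 = 20.375.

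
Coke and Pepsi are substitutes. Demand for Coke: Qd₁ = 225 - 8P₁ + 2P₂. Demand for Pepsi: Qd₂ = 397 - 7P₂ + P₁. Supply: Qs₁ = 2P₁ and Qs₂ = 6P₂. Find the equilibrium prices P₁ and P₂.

Market 1: 225 - 8P₁ + 2P₂ = 2P₁ → 10P₁ - 2P₂ = 225.
Market 2: 13P₂ - P₁ = 397.
Eliminating P₂: 13×(1) + 2×(2) gives 128P₁ = 3719, so P₁ = 29.0546875.
Back-substitute into (2): P₂ = (397 + 1×29.0546875) / 13 = 32.7734375.

P₁ = 29.0546875, P₂ = 32.7734375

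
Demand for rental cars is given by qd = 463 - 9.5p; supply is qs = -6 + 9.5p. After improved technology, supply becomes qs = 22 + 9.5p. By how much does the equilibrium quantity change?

Δq = 14

Original equilibrium: p* = 469/19, q* = 228.5.
New equilibrium: 463 - 9.5p = 22 + 9.5p, so 441 = 19p and p' = 441/19; q' = 463 − 9.5(441/19) = 242.5.
Change in quantity: 242.5 − 228.5 = 14.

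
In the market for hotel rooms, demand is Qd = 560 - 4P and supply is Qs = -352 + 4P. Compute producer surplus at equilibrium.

Equilibrium: 560 - 4P = -352 + 4P gives P* = 114, Q* = 104.
Supply starts at P = 88 (where Qs = 0).
PS = ½(114 − 88)(104) = 1352.

Producer surplus = 1352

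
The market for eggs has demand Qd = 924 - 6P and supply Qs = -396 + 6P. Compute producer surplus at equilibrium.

Producer surplus = 5808

Equilibrium: 924 - 6P = -396 + 6P gives P* = 110, Q* = 264.
Supply starts at P = 66 (where Qs = 0).
PS = ½(110 − 66)(264) = 5808.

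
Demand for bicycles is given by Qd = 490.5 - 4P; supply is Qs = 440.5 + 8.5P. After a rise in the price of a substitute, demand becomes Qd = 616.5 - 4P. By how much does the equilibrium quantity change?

ΔQ = 85.68

Original equilibrium: P* = 4, Q* = 474.5.
New equilibrium: 616.5 - 4P = 440.5 + 8.5P, so 176 = 12.5P and P' = 14.08; Q' = 616.5 − 4(14.08) = 560.18.
Change in quantity: 560.18 − 474.5 = 85.68.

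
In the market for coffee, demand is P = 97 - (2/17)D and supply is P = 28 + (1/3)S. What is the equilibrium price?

Set the two price expressions equal: 97 - (2/17)Q = 28 + (1/3)Q.
69 = (23/51)Q, so Q* = 153.
P* = 97 − (2/17)(153) = 79.

P* = 79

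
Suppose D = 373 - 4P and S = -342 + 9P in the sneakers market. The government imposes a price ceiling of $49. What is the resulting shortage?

Shortage = 78

Equilibrium price would be P* = 55, so the ceiling at 49 binds.
At P = 49: D = 373 − 4(49) = 177, S = -342 + 9(49) = 99.
Shortage = 177 − 99 = 78.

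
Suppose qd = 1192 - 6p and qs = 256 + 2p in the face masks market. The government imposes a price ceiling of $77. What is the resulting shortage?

Shortage = 320

Equilibrium price would be p* = 117, so the ceiling at 77 binds.
At p = 77: qd = 1192 − 6(77) = 730, qs = 256 + 2(77) = 410.
Shortage = 730 − 410 = 320.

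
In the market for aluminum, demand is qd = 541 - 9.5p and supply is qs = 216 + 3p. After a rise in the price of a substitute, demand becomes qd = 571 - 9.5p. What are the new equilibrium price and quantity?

Original equilibrium: p* = 26, q* = 294.
New equilibrium: 571 - 9.5p = 216 + 3p, so 355 = 12.5p and p' = 28.4; q' = 571 − 9.5(28.4) = 301.2.

p' = 28.4, q' = 301.2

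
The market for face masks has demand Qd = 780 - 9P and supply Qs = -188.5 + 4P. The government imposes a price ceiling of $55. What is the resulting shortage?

Shortage = 253.5

Equilibrium price would be P* = 74.5, so the ceiling at 55 binds.
At P = 55: Qd = 780 − 9(55) = 285, Qs = -188.5 + 4(55) = 31.5.
Shortage = 285 − 31.5 = 253.5.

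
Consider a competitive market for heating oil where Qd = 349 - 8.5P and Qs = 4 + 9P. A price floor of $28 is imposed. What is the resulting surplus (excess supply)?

Surplus = 145

Equilibrium price would be P* = 138/7, so the floor at 28 binds.
At P = 28: Qd = 111, Qs = 256.
Surplus = 256 − 111 = 145.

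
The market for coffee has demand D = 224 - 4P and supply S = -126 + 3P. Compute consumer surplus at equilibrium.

Equilibrium: 224 - 4P = -126 + 3P gives P* = 50, Q* = 24.
Demand choke price (D = 0): P = 56.
CS = ½(56 − 50)(24) = 72.

Consumer surplus = 72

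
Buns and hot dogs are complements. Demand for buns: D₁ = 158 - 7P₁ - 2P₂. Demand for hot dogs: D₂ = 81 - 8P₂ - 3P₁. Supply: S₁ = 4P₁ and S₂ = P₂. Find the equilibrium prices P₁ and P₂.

Market 1: 158 - 7P₁ - 2P₂ = 4P₁ → 11P₁ + 2P₂ = 158.
Market 2: 9P₂ + 3P₁ = 81.
Eliminating P₂: 9×(1) − 2×(2) gives 93P₁ = 1260, so P₁ = 420/31.
Back-substitute into (2): P₂ = (81 − 3×420/31) / 9 = 139/31.

P₁ = 420/31, P₂ = 139/31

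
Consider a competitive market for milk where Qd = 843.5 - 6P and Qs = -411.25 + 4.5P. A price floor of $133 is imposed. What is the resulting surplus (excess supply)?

Equilibrium price would be P* = 119.5, so the floor at 133 binds.
At P = 133: Qd = 45.5, Qs = 187.25.
Surplus = 187.25 − 45.5 = 141.75.

Surplus = 141.75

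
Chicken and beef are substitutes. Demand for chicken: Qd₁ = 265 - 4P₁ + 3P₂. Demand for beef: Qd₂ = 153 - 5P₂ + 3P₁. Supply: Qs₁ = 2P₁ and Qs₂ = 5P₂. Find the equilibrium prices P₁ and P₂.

P₁ = 3109/51, P₂ = 571/17

Market 1: 265 - 4P₁ + 3P₂ = 2P₁ → 6P₁ - 3P₂ = 265.
Market 2: 10P₂ - 3P₁ = 153.
Eliminating P₂: 10×(1) + 3×(2) gives 51P₁ = 3109, so P₁ = 3109/51.
Back-substitute into (2): P₂ = (153 + 3×3109/51) / 10 = 571/17.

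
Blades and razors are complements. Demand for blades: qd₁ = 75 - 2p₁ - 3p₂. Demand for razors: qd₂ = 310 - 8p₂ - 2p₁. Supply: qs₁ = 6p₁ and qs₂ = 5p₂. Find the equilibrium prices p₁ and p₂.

Market 1: 75 - 2p₁ - 3p₂ = 6p₁ → 8p₁ + 3p₂ = 75.
Market 2: 13p₂ + 2p₁ = 310.
Eliminating p₂: 13×(1) − 3×(2) gives 98p₁ = 45, so p₁ = 45/98.
Back-substitute into (2): p₂ = (310 − 2×45/98) / 13 = 1165/49.

p₁ = 45/98, p₂ = 1165/49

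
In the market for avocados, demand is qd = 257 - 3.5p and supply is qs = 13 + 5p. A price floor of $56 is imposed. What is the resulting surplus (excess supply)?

Surplus = 232

Equilibrium price would be p* = 488/17, so the floor at 56 binds.
At p = 56: qd = 61, qs = 293.
Surplus = 293 − 61 = 232.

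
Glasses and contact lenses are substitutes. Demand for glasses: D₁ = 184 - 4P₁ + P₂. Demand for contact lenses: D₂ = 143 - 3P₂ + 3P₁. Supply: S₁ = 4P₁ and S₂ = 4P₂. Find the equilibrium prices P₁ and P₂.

P₁ = 27, P₂ = 32

Market 1: 184 - 4P₁ + P₂ = 4P₁ → 8P₁ - P₂ = 184.
Market 2: 7P₂ - 3P₁ = 143.
Eliminating P₂: 7×(1) + 1×(2) gives 53P₁ = 1431, so P₁ = 27.
Back-substitute into (2): P₂ = (143 + 3×27) / 7 = 32.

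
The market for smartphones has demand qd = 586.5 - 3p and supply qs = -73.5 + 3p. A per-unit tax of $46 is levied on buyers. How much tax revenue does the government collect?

Pre-tax equilibrium: p* = 110, q* = 256.5.
Tax on buyers shifts demand to qd = 586.5 − 3(p + 46) = 448.5 - 3p.
448.5 - 3p = -73.5 + 3p gives seller price ps = 87; buyers pay pb = 87 + 46 = 133.
New quantity: q = 586.5 − 3(133) = 187.5.
Revenue = 46 × 187.5 = 8625.

Tax revenue = 8625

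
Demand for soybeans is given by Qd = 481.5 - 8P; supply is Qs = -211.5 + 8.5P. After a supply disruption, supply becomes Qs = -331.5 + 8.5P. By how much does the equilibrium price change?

ΔP = 80/11

Original equilibrium: P* = 42, Q* = 145.5.
New equilibrium: 481.5 - 8P = -331.5 + 8.5P, so 813 = 16.5P and P' = 542/11; Q' = 481.5 − 8(542/11) = 1921/22.
Change in price: 542/11 − 42 = 80/11.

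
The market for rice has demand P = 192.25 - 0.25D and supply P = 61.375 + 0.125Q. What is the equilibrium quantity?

Q* = 349

Set the two price expressions equal: 192.25 - 0.25Q = 61.375 + 0.125Q.
130.875 = 0.375Q, so Q* = 349.
P* = 192.25 − (0.25)(349) = 105.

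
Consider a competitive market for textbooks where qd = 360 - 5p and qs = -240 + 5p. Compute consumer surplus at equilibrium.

Consumer surplus = 360

Equilibrium: 360 - 5p = -240 + 5p gives p* = 60, q* = 60.
Demand choke price (qd = 0): p = 72.
CS = ½(72 − 60)(60) = 360.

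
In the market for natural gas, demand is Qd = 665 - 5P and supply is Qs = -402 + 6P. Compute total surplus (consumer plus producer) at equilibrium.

Equilibrium: 665 - 5P = -402 + 6P gives P* = 97, Q* = 180.
Demand choke price: P = 133; supply starts at P = 67.
CS = ½(133 − 97)(180) = 3240; PS = ½(97 − 67)(180) = 2700.

Total surplus = 5940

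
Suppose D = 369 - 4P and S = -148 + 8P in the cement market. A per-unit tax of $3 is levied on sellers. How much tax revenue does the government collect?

Tax revenue = 566

Pre-tax equilibrium: P* = 517/12, Q* = 590/3.
Tax on sellers shifts supply to S = -148 + 8(P − 3) = -172 + 8P.
369 - 4P = -172 + 8P gives buyer price Pb = 541/12; sellers receive Ps = 541/12 − 3 = 505/12.
New quantity: Q = 369 − 4(541/12) = 566/3.
Revenue = 3 × 566/3 = 566.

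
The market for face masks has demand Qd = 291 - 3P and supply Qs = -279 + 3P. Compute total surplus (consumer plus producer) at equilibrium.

Total surplus = 12

Equilibrium: 291 - 3P = -279 + 3P gives P* = 95, Q* = 6.
Demand choke price: P = 97; supply starts at P = 93.
CS = ½(97 − 95)(6) = 6; PS = ½(95 − 93)(6) = 6.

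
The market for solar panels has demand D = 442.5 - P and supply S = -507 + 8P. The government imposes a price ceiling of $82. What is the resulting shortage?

Equilibrium price would be P* = 105.5, so the ceiling at 82 binds.
At P = 82: D = 442.5 − 1(82) = 360.5, S = -507 + 8(82) = 149.
Shortage = 360.5 − 149 = 211.5.

Shortage = 211.5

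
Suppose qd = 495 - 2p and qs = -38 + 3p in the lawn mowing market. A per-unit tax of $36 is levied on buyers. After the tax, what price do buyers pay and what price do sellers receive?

Buyers pay $128.2, sellers receive $92.2

Pre-tax equilibrium: p* = 106.6, q* = 281.8.
Tax on buyers shifts demand to qd = 495 − 2(p + 36) = 423 - 2p.
423 - 2p = -38 + 3p gives seller price ps = 92.2; buyers pay pb = 92.2 + 36 = 128.2.
New quantity: q = 495 − 2(128.2) = 238.6.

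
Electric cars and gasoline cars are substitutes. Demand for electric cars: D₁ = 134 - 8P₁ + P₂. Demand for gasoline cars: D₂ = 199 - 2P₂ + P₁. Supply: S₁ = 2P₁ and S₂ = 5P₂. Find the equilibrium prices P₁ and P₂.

P₁ = 379/23, P₂ = 708/23

Market 1: 134 - 8P₁ + P₂ = 2P₁ → 10P₁ - P₂ = 134.
Market 2: 7P₂ - P₁ = 199.
Eliminating P₂: 7×(1) + 1×(2) gives 69P₁ = 1137, so P₁ = 379/23.
Back-substitute into (2): P₂ = (199 + 1×379/23) / 7 = 708/23.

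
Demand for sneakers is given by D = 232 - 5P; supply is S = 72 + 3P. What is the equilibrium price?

P* = 20

Set D = S: 232 - 5P = 72 + 3P.
160 = 8P, so P* = 20.
Q* = 232 − 5(20) = 132.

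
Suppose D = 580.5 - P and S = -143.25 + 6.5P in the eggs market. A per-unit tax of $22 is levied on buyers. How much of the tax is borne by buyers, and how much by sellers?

Buyers bear 286/15, sellers bear 44/15

Pre-tax equilibrium: P* = 96.5, Q* = 484.
Tax on buyers shifts demand to D = 580.5 − 1(P + 22) = 558.5 - P.
558.5 - P = -143.25 + 6.5P gives seller price Ps = 2807/30; buyers pay Pb = 2807/30 + 22 = 3467/30.
New quantity: Q = 580.5 − 1(3467/30) = 6974/15.
Buyer burden = 3467/30 − 96.5 = 286/15; seller burden = 96.5 − 2807/30 = 44/15.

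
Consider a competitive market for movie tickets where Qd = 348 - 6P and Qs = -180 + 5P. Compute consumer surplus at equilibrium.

Consumer surplus = 300

Equilibrium: 348 - 6P = -180 + 5P gives P* = 48, Q* = 60.
Demand choke price (Qd = 0): P = 58.
CS = ½(58 − 48)(60) = 300.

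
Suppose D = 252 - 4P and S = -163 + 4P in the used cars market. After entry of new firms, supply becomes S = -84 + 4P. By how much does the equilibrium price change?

ΔP = -9.875

Original equilibrium: P* = 51.875, Q* = 44.5.
New equilibrium: 252 - 4P = -84 + 4P, so 336 = 8P and P' = 42; Q' = 252 − 4(42) = 84.
Change in price: 42 − 51.875 = -9.875.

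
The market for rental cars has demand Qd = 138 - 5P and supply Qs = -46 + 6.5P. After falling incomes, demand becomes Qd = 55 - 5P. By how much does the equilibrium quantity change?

Original equilibrium: P* = 16, Q* = 58.
New equilibrium: 55 - 5P = -46 + 6.5P, so 101 = 11.5P and P' = 202/23; Q' = 55 − 5(202/23) = 255/23.
Change in quantity: 255/23 − 58 = -1079/23.

ΔQ = -1079/23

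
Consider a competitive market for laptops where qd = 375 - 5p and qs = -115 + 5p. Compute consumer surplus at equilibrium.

Consumer surplus = 1690

Equilibrium: 375 - 5p = -115 + 5p gives p* = 49, q* = 130.
Demand choke price (qd = 0): p = 75.
CS = ½(75 − 49)(130) = 1690.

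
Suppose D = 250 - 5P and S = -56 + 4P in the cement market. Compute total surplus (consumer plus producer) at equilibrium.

Equilibrium: 250 - 5P = -56 + 4P gives P* = 34, Q* = 80.
Demand choke price: P = 50; supply starts at P = 14.
CS = ½(50 − 34)(80) = 640; PS = ½(34 − 14)(80) = 800.

Total surplus = 1440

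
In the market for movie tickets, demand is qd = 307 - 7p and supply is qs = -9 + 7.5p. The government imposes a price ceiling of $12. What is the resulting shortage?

Equilibrium price would be p* = 632/29, so the ceiling at 12 binds.
At p = 12: qd = 307 − 7(12) = 223, qs = -9 + 7.5(12) = 81.
Shortage = 223 − 81 = 142.

Shortage = 142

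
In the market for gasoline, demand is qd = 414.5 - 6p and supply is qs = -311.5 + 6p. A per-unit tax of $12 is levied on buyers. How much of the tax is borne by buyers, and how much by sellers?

Buyers bear $6, sellers bear $6

Pre-tax equilibrium: p* = 60.5, q* = 51.5.
Tax on buyers shifts demand to qd = 414.5 − 6(p + 12) = 342.5 - 6p.
342.5 - 6p = -311.5 + 6p gives seller price ps = 54.5; buyers pay pb = 54.5 + 12 = 66.5.
New quantity: q = 414.5 − 6(66.5) = 15.5.
Buyer burden = 66.5 − 60.5 = 6; seller burden = 60.5 − 54.5 = 6.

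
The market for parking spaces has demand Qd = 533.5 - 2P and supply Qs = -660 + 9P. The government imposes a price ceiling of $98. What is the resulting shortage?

Equilibrium price would be P* = 108.5, so the ceiling at 98 binds.
At P = 98: Qd = 533.5 − 2(98) = 337.5, Qs = -660 + 9(98) = 222.
Shortage = 337.5 − 222 = 115.5.

Shortage = 115.5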